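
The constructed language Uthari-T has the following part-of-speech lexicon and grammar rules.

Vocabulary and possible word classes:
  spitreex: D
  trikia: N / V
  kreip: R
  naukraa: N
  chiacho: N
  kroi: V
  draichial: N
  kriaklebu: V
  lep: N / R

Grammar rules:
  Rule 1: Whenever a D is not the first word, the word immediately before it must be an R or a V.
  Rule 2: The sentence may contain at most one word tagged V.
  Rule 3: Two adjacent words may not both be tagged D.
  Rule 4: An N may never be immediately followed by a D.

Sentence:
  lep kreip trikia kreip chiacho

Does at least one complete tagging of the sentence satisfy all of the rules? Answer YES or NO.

YES

Candidates per position — 1:lep {N,R}; 2:kreip {R}; 3:trikia {N,V}; 4:kreip {R}; 5:chiacho {N}.
One satisfying assignment: R R N R N.
Check: rule 1 holds; rule 2 holds; rule 3 holds; rule 4 holds.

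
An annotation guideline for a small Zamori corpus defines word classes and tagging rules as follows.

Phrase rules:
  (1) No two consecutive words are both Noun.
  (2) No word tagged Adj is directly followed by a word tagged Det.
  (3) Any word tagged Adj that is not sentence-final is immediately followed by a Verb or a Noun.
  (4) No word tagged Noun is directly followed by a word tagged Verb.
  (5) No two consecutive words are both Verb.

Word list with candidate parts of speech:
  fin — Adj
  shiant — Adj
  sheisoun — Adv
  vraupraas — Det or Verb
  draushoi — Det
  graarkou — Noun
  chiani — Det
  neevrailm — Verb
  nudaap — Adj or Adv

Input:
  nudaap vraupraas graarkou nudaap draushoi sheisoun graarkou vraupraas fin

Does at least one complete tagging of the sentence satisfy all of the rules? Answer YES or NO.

Candidates per position — 1:nudaap {Adj,Adv}; 2:vraupraas {Det,Verb}; 3:graarkou {Noun}; 4:nudaap {Adj,Adv}; 5:draushoi {Det}; 6:sheisoun {Adv}; 7:graarkou {Noun}; 8:vraupraas {Det,Verb}; 9:fin {Adj}.
One satisfying assignment: Adj Verb Noun Adv Det Adv Noun Det Adj.
Checking: rule 1 ok; rule 2 ok; rule 3 ok; rule 4 ok; rule 5 ok.

YES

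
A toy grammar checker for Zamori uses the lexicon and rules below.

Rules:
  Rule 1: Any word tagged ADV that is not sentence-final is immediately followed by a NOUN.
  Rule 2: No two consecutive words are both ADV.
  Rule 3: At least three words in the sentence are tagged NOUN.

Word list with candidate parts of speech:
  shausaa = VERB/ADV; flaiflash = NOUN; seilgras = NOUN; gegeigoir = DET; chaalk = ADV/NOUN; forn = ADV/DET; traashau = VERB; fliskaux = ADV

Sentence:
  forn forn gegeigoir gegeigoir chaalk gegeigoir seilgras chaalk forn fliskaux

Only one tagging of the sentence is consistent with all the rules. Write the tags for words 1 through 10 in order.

Candidates per position — 1:forn {ADV,DET}; 2:forn {ADV,DET}; 3:gegeigoir {DET}; 4:gegeigoir {DET}; 5:chaalk {ADV,NOUN}; 6:gegeigoir {DET}; 7:seilgras {NOUN}; 8:chaalk {ADV,NOUN}; 9:forn {ADV,DET}; 10:fliskaux {ADV}.
If word 1 were ADV, no tagging could satisfy rule 1; so word 1 is DET.
If word 2 were ADV, no tagging could satisfy rule 1; so word 2 is DET.
If word 5 were ADV, no tagging could satisfy rule 1; so word 5 is NOUN.
If word 8 were ADV, no tagging could satisfy rule 1; so word 8 is NOUN.
If word 9 were ADV, no tagging could satisfy rule 1; so word 9 is DET.
The only consistent sequence is: DET DET DET DET NOUN DET NOUN NOUN DET ADV.
Verifying each rule — rule 1 ok; rule 2 ok; rule 3 ok.

DET DET DET DET NOUN DET NOUN NOUN DET ADV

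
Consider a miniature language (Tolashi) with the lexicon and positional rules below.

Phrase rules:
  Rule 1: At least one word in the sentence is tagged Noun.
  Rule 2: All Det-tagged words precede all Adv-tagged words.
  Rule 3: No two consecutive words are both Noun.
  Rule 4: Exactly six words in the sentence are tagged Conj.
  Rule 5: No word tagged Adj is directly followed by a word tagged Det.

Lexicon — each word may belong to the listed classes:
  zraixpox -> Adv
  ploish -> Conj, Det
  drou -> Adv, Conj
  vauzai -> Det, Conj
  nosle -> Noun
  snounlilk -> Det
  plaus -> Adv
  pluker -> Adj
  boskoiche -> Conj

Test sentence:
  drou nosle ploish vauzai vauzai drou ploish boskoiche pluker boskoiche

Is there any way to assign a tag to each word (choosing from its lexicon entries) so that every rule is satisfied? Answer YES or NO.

Candidates per position — 1:drou {Adv,Conj}; 2:nosle {Noun}; 3:ploish {Conj,Det}; 4:vauzai {Det,Conj}; 5:vauzai {Det,Conj}; 6:drou {Adv,Conj}; 7:ploish {Conj,Det}; 8:boskoiche {Conj}; 9:pluker {Adj}; 10:boskoiche {Conj}.
One satisfying assignment: Conj Noun Conj Det Conj Adv Conj Conj Adj Conj.
Rule-by-rule: rule 1 ok; rule 2 ok; rule 3 ok; rule 4 ok; rule 5 ok.

YES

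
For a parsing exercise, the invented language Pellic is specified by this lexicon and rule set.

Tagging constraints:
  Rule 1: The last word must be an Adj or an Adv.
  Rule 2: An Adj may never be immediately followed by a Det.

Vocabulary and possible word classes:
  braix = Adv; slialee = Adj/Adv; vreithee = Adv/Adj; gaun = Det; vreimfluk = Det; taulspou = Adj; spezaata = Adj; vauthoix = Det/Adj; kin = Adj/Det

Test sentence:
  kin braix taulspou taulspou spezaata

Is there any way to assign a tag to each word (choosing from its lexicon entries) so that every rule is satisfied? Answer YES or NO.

Candidates per position — 1:kin {Adj,Det}; 2:braix {Adv}; 3:taulspou {Adj}; 4:taulspou {Adj}; 5:spezaata {Adj}.
One satisfying assignment: Det Adv Adj Adj Adj.
Rule-by-rule: rule 1 ok; rule 2 ok.

YES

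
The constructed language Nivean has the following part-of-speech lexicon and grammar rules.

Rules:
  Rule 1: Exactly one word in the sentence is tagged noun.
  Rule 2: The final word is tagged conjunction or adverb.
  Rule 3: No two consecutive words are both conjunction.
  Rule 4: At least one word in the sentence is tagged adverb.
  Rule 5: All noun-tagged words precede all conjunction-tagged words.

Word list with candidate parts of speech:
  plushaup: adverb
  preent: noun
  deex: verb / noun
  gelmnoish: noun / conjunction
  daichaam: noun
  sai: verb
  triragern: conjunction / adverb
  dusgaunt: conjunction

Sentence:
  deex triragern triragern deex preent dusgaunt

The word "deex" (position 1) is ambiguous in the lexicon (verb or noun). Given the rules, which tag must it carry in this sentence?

verb

Candidates per position — 1:deex {verb,noun}; 2:triragern {conjunction,adverb}; 3:triragern {conjunction,adverb}; 4:deex {verb,noun}; 5:preent {noun}; 6:dusgaunt {conjunction}.
At position 1, choosing noun makes rule 1 impossible to satisfy; hence verb.
At position 2, choosing conjunction makes rule 5 impossible to satisfy; hence adverb.
At position 3, choosing conjunction makes rule 5 impossible to satisfy; hence adverb.
At position 4, choosing noun makes rule 1 impossible to satisfy; hence verb.
The unique satisfying tagging is: verb adverb adverb verb noun conjunction.
Verifying each rule — rule 1 ok; rule 2 ok; rule 3 ok; rule 4 ok; rule 5 ok.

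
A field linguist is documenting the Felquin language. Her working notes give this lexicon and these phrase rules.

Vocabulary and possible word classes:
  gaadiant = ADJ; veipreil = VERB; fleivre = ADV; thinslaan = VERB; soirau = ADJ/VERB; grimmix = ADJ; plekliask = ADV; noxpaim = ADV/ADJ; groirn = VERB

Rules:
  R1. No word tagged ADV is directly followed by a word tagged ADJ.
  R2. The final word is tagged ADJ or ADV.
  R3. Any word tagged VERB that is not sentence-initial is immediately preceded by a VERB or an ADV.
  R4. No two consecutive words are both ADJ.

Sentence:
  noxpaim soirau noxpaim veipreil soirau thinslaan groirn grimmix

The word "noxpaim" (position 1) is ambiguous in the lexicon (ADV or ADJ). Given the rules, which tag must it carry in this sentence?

Candidates per position — 1:noxpaim {ADV,ADJ}; 2:soirau {ADJ,VERB}; 3:noxpaim {ADV,ADJ}; 4:veipreil {VERB}; 5:soirau {ADJ,VERB}; 6:thinslaan {VERB}; 7:groirn {VERB}; 8:grimmix {ADJ}.
Word 3 cannot be ADJ — rule 3 would then fail for every completion. It is ADV.
Word 5 cannot be ADJ — rule 3 would then fail for every completion. It is VERB.
Position 1: the remaining choice is settled jointly with positions 2 — only ADV at position 1 is part of a tagging that satisfies every rule.
The only consistent sequence is: ADV VERB ADV VERB VERB VERB VERB ADJ.
Check: rule 1 ✓; rule 2 ✓; rule 3 ✓; rule 4 ✓.

ADV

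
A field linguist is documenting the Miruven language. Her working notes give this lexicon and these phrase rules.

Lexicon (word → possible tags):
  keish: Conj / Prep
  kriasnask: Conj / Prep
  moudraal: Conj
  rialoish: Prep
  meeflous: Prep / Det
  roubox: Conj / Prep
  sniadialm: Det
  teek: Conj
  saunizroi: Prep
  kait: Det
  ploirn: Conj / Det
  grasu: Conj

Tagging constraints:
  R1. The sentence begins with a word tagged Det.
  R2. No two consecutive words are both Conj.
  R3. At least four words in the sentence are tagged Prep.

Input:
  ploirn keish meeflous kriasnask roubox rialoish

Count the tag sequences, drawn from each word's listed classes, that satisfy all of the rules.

5

Candidates per position — 1:ploirn {Conj,Det}; 2:keish {Conj,Prep}; 3:meeflous {Prep,Det}; 4:kriasnask {Conj,Prep}; 5:roubox {Conj,Prep}; 6:rialoish {Prep}.
There are 32 candidate sequences in total.
The sequences that satisfy every rule: Det Conj Prep Prep Prep Prep; Det Prep Prep Conj Prep Prep; Det Prep Prep Prep Conj Prep; Det Prep Prep Prep Prep Prep; Det Prep Det Prep Prep Prep.
Count = 5.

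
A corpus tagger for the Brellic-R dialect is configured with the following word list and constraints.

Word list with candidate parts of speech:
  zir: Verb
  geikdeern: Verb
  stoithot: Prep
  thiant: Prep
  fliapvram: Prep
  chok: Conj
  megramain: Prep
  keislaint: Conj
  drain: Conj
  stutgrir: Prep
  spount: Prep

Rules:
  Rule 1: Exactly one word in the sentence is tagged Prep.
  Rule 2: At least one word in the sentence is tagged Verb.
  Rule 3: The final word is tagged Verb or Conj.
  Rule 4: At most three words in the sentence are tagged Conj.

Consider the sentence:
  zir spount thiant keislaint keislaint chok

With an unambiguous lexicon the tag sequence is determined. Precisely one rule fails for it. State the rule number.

1

Fixed tagging: Verb Prep Prep Conj Conj Conj.
Applying the rules: R1 fails, R2 ok, R3 ok, R4 ok.
Only rule 1 fails.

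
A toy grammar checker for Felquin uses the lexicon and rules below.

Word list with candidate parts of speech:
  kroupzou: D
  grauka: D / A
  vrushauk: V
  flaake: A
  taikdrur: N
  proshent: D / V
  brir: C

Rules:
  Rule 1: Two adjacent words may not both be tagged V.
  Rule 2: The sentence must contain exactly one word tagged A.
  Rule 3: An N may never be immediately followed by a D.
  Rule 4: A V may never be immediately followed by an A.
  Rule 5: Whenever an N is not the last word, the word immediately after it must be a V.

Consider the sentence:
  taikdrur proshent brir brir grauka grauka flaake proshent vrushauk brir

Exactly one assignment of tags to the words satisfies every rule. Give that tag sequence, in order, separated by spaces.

Candidates per position — 1:taikdrur {N}; 2:proshent {D,V}; 3:brir {C}; 4:brir {C}; 5:grauka {D,A}; 6:grauka {D,A}; 7:flaake {A}; 8:proshent {D,V}; 9:vrushauk {V}; 10:brir {C}.
Position 2: tagging it D would leave rule 3 unsatisfiable, so it must be V.
Position 5: tagging it A would leave rule 2 unsatisfiable, so it must be D.
Position 6: tagging it A would leave rule 2 unsatisfiable, so it must be D.
Position 8: tagging it V would leave rule 1 unsatisfiable, so it must be D.
So the tagging must be: N V C C D D A D V C.
Checking: rule 1 ✓; rule 2 ✓; rule 3 ✓; rule 4 ✓; rule 5 ✓.

N V C C D D A D V C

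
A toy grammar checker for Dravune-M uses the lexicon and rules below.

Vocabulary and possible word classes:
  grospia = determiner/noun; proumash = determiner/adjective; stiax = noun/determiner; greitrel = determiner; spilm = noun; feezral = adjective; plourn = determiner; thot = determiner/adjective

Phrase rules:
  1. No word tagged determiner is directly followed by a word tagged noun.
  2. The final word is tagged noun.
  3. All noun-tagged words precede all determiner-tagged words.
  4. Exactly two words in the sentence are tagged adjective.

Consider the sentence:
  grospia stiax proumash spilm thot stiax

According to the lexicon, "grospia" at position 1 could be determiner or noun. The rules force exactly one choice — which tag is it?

Candidates per position — 1:grospia {determiner,noun}; 2:stiax {noun,determiner}; 3:proumash {determiner,adjective}; 4:spilm {noun}; 5:thot {determiner,adjective}; 6:stiax {noun,determiner}.
At position 1, choosing determiner makes rule 3 impossible to satisfy; hence noun.
At position 2, choosing determiner makes rule 3 impossible to satisfy; hence noun.
At position 3, choosing determiner makes rule 1 impossible to satisfy; hence adjective.
At position 5, choosing determiner makes rule 4 impossible to satisfy; hence adjective.
At position 6, choosing determiner makes rule 2 impossible to satisfy; hence noun.
That leaves exactly one tagging: noun noun adjective noun adjective noun.
Verifying each rule — rule 1 satisfied; rule 2 satisfied; rule 3 satisfied; rule 4 satisfied.

noun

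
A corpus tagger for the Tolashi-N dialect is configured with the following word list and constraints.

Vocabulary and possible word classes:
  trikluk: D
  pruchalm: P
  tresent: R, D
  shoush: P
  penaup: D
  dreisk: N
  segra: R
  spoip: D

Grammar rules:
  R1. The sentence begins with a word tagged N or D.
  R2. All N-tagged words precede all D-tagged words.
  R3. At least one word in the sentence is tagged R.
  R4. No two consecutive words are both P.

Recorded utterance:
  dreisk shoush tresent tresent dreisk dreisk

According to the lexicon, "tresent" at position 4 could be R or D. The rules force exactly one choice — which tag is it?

Candidates per position — 1:dreisk {N}; 2:shoush {P}; 3:tresent {R,D}; 4:tresent {R,D}; 5:dreisk {N}; 6:dreisk {N}.
Position 3: D is ruled out by rule 2; that leaves R.
Position 4: D is ruled out by rule 2; that leaves R.
That leaves exactly one tagging: N P R R N N.
Checking: rule 1 satisfied; rule 2 satisfied; rule 3 satisfied; rule 4 satisfied.

R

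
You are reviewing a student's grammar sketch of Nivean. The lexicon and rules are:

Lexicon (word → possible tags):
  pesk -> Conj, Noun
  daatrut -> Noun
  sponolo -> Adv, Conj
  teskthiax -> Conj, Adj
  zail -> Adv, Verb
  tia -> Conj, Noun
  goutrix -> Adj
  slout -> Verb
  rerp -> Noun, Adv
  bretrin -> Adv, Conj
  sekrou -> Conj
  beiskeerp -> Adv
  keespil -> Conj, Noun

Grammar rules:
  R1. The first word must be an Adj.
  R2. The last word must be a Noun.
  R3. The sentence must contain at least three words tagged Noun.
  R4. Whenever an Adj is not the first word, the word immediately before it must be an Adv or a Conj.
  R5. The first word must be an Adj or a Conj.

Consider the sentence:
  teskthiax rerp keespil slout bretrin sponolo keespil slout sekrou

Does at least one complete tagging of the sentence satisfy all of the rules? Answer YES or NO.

NO

Candidates per position — 1:teskthiax {Conj,Adj}; 2:rerp {Noun,Adv}; 3:keespil {Conj,Noun}; 4:slout {Verb}; 5:bretrin {Adv,Conj}; 6:sponolo {Adv,Conj}; 7:keespil {Conj,Noun}; 8:slout {Verb}; 9:sekrou {Conj}.
Rule 2 cannot be satisfied by any choice of tags from the lexicon.
So there is no consistent tagging.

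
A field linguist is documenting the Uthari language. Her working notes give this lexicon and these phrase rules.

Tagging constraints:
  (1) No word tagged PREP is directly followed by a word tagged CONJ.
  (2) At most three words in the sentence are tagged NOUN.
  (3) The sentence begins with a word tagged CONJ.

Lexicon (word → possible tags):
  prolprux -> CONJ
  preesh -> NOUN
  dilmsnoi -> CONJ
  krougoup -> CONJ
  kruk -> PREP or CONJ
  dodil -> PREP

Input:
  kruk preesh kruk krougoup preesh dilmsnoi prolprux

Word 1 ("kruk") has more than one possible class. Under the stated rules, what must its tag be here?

CONJ

Candidates per position — 1:kruk {PREP,CONJ}; 2:preesh {NOUN}; 3:kruk {PREP,CONJ}; 4:krougoup {CONJ}; 5:preesh {NOUN}; 6:dilmsnoi {CONJ}; 7:prolprux {CONJ}.
At position 1, choosing PREP makes rule 3 impossible to satisfy; hence CONJ.
At position 3, choosing PREP makes rule 1 impossible to satisfy; hence CONJ.
The only consistent sequence is: CONJ NOUN CONJ CONJ NOUN CONJ CONJ.
Verifying each rule — rule 1 satisfied; rule 2 satisfied; rule 3 satisfied.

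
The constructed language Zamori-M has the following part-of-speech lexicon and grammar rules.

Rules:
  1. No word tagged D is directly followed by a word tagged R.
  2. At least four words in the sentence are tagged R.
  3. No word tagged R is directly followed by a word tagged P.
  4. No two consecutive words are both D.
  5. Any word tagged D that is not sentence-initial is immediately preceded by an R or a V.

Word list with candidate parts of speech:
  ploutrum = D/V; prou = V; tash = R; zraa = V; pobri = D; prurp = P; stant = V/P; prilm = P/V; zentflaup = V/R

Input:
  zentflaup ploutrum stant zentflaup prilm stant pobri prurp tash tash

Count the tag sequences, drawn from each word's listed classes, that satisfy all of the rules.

4

Candidates per position — 1:zentflaup {V,R}; 2:ploutrum {D,V}; 3:stant {V,P}; 4:zentflaup {V,R}; 5:prilm {P,V}; 6:stant {V,P}; 7:pobri {D}; 8:prurp {P}; 9:tash {R}; 10:tash {R}.
There are 64 candidate sequences in total.
The sequences that satisfy every rule: R D V R V V D P R R; R D P R V V D P R R; R V V R V V D P R R; R V P R V V D P R R.
Count = 4.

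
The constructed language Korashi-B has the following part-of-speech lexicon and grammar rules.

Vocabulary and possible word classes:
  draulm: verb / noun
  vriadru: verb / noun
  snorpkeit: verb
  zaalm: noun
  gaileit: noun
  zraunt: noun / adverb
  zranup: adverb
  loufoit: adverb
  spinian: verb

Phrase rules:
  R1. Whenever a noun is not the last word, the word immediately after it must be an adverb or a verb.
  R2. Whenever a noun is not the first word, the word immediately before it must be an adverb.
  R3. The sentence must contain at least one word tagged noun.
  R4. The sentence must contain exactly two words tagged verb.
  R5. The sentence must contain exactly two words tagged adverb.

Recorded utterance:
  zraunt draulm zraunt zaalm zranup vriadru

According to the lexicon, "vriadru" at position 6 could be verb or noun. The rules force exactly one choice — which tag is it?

verb

Candidates per position — 1:zraunt {noun,adverb}; 2:draulm {verb,noun}; 3:zraunt {noun,adverb}; 4:zaalm {noun}; 5:zranup {adverb}; 6:vriadru {verb,noun}.
At position 2, choosing noun makes rule 4 impossible to satisfy; hence verb.
At position 3, choosing noun makes rule 1 impossible to satisfy; hence adverb.
At position 6, choosing noun makes rule 4 impossible to satisfy; hence verb.
At position 1, choosing adverb makes rule 5 impossible to satisfy; hence noun.
That leaves exactly one tagging: noun verb adverb noun adverb verb.
Rule-by-rule: rule 1 ✓; rule 2 ✓; rule 3 ✓; rule 4 ✓; rule 5 ✓.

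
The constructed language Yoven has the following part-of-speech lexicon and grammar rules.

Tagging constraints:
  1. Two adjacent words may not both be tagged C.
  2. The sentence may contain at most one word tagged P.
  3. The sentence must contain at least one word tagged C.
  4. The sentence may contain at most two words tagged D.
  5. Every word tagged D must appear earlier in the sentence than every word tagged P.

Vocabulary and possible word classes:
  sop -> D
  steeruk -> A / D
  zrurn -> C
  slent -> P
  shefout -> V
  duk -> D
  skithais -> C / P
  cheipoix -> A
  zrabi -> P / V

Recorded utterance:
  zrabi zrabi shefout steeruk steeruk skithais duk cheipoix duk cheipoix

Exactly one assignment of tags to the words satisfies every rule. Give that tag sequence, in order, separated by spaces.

Candidates per position — 1:zrabi {P,V}; 2:zrabi {P,V}; 3:shefout {V}; 4:steeruk {A,D}; 5:steeruk {A,D}; 6:skithais {C,P}; 7:duk {D}; 8:cheipoix {A}; 9:duk {D}; 10:cheipoix {A}.
At position 1, choosing P makes rule 5 impossible to satisfy; hence V.
At position 2, choosing P makes rule 5 impossible to satisfy; hence V.
At position 4, choosing D makes rule 4 impossible to satisfy; hence A.
At position 5, choosing D makes rule 4 impossible to satisfy; hence A.
At position 6, choosing P makes rule 3 impossible to satisfy; hence C.
So the tagging must be: V V V A A C D A D A.
Checking: rule 1 satisfied; rule 2 satisfied; rule 3 satisfied; rule 4 satisfied; rule 5 satisfied.

V V V A A C D A D A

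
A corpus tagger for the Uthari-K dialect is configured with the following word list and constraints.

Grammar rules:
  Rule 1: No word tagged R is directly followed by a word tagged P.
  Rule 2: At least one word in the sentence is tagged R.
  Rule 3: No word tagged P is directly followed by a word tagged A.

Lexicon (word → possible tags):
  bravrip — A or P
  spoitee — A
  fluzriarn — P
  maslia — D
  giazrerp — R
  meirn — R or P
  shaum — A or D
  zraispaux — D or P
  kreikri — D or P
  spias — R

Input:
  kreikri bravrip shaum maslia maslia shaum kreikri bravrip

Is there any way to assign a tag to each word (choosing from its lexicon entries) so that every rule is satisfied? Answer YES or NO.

Candidates per position — 1:kreikri {D,P}; 2:bravrip {A,P}; 3:shaum {A,D}; 4:maslia {D}; 5:maslia {D}; 6:shaum {A,D}; 7:kreikri {D,P}; 8:bravrip {A,P}.
Rule 2 cannot be satisfied by any choice of tags from the lexicon.
So there is no consistent tagging.

NO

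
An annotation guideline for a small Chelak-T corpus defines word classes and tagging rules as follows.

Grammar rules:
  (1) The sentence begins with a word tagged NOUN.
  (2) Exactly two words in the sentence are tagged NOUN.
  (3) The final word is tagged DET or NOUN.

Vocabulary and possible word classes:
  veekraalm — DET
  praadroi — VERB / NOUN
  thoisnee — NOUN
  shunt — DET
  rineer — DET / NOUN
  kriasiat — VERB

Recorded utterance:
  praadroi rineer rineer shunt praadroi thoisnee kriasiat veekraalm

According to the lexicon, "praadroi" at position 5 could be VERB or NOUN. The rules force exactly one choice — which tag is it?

Candidates per position — 1:praadroi {VERB,NOUN}; 2:rineer {DET,NOUN}; 3:rineer {DET,NOUN}; 4:shunt {DET}; 5:praadroi {VERB,NOUN}; 6:thoisnee {NOUN}; 7:kriasiat {VERB}; 8:veekraalm {DET}.
If word 1 were VERB, no tagging could satisfy rule 1; so word 1 is NOUN.
If word 2 were NOUN, no tagging could satisfy rule 2; so word 2 is DET.
If word 3 were NOUN, no tagging could satisfy rule 2; so word 3 is DET.
If word 5 were NOUN, no tagging could satisfy rule 2; so word 5 is VERB.
The only consistent sequence is: NOUN DET DET DET VERB NOUN VERB DET.
Check: rule 1 ✓; rule 2 ✓; rule 3 ✓.

VERB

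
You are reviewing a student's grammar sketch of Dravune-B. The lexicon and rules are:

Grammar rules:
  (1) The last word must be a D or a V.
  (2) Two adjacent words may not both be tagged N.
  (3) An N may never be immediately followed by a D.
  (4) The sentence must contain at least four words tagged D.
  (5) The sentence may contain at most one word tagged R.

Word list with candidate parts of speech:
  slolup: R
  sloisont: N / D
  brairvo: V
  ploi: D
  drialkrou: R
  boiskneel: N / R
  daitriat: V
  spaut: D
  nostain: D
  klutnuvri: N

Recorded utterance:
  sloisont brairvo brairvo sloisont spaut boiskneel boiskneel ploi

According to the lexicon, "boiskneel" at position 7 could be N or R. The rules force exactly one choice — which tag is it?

Candidates per position — 1:sloisont {N,D}; 2:brairvo {V}; 3:brairvo {V}; 4:sloisont {N,D}; 5:spaut {D}; 6:boiskneel {N,R}; 7:boiskneel {N,R}; 8:ploi {D}.
Word 1 cannot be N — rule 4 would then fail for every completion. It is D.
Word 4 cannot be N — rule 3 would then fail for every completion. It is D.
Word 7 cannot be N — rule 3 would then fail for every completion. It is R.
Word 6 cannot be R — rule 5 would then fail for every completion. It is N.
The unique satisfying tagging is: D V V D D N R D.
Verifying each rule — rule 1 ✓; rule 2 ✓; rule 3 ✓; rule 4 ✓; rule 5 ✓.

R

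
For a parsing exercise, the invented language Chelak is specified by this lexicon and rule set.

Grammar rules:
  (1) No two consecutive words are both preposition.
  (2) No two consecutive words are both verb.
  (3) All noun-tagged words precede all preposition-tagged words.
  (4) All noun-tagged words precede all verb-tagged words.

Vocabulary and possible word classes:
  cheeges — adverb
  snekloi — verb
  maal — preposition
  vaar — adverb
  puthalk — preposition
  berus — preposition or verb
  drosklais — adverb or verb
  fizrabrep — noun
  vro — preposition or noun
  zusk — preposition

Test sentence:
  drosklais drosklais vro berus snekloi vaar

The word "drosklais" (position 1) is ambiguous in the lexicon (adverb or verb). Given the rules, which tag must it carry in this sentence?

Candidates per position — 1:drosklais {adverb,verb}; 2:drosklais {adverb,verb}; 3:vro {preposition,noun}; 4:berus {preposition,verb}; 5:snekloi {verb}; 6:vaar {adverb}.
At position 4, choosing verb makes rule 2 impossible to satisfy; hence preposition.
At position 3, choosing preposition makes rule 1 impossible to satisfy; hence noun.
At position 1, choosing verb makes rule 4 impossible to satisfy; hence adverb.
At position 2, choosing verb makes rule 4 impossible to satisfy; hence adverb.
That leaves exactly one tagging: adverb adverb noun preposition verb adverb.
Checking: rule 1 satisfied; rule 2 satisfied; rule 3 satisfied; rule 4 satisfied.

adverb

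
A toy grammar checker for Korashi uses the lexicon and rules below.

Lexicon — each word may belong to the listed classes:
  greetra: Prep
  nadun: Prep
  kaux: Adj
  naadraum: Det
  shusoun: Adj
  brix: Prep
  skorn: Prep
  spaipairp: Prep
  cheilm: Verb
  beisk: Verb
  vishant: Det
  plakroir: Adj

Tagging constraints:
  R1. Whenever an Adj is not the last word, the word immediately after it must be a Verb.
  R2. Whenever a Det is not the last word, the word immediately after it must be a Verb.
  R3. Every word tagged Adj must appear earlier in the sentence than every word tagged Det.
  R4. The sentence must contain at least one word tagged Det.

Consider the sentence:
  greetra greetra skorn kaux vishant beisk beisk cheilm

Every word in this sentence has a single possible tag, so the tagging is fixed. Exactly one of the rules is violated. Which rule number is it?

1

Fixed tagging: Prep Prep Prep Adj Det Verb Verb Verb.
Checking each rule: R1 fails, R2 ok, R3 ok, R4 ok.
Only rule 1 fails.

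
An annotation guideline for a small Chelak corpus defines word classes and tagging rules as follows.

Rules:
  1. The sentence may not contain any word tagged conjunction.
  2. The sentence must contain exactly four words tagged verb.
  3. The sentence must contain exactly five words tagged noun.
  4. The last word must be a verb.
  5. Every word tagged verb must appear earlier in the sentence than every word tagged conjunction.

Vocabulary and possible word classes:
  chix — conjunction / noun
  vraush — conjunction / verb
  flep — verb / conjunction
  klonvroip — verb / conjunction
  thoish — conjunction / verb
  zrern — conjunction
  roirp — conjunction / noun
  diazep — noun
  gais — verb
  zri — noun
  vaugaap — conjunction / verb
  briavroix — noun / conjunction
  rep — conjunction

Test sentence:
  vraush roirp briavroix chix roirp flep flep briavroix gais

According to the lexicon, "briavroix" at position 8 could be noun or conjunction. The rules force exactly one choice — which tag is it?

noun

Candidates per position — 1:vraush {conjunction,verb}; 2:roirp {conjunction,noun}; 3:briavroix {noun,conjunction}; 4:chix {conjunction,noun}; 5:roirp {conjunction,noun}; 6:flep {verb,conjunction}; 7:flep {verb,conjunction}; 8:briavroix {noun,conjunction}; 9:gais {verb}.
Word 1 cannot be conjunction — rule 1 would then fail for every completion. It is verb.
Word 2 cannot be conjunction — rule 1 would then fail for every completion. It is noun.
Word 3 cannot be conjunction — rule 1 would then fail for every completion. It is noun.
Word 4 cannot be conjunction — rule 1 would then fail for every completion. It is noun.
Word 5 cannot be conjunction — rule 1 would then fail for every completion. It is noun.
Word 6 cannot be conjunction — rule 1 would then fail for every completion. It is verb.
Word 7 cannot be conjunction — rule 1 would then fail for every completion. It is verb.
Word 8 cannot be conjunction — rule 1 would then fail for every completion. It is noun.
That leaves exactly one tagging: verb noun noun noun noun verb verb noun verb.
Rule-by-rule: rule 1 satisfied; rule 2 satisfied; rule 3 satisfied; rule 4 satisfied; rule 5 satisfied.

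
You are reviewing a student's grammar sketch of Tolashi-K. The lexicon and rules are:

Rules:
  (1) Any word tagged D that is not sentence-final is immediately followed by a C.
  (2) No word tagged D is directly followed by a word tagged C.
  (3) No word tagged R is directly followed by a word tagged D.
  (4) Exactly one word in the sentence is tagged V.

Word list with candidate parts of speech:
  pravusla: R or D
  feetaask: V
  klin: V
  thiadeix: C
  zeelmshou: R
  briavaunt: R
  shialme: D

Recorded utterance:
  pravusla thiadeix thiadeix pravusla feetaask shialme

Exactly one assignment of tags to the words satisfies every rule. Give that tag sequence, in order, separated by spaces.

Candidates per position — 1:pravusla {R,D}; 2:thiadeix {C}; 3:thiadeix {C}; 4:pravusla {R,D}; 5:feetaask {V}; 6:shialme {D}.
Position 1: tagging it D would leave rule 2 unsatisfiable, so it must be R.
Position 4: tagging it D would leave rule 1 unsatisfiable, so it must be R.
The unique satisfying tagging is: R C C R V D.
Verifying each rule — rule 1 ✓; rule 2 ✓; rule 3 ✓; rule 4 ✓.

R C C R V D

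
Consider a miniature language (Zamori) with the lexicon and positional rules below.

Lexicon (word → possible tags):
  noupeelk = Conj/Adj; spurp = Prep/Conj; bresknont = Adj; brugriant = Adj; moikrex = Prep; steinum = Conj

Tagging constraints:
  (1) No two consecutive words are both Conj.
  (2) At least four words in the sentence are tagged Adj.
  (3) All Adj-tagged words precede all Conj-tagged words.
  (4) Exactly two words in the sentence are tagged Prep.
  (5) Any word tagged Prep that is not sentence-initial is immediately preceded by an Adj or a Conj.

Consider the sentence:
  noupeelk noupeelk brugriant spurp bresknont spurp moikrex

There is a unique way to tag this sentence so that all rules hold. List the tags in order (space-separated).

Candidates per position — 1:noupeelk {Conj,Adj}; 2:noupeelk {Conj,Adj}; 3:brugriant {Adj}; 4:spurp {Prep,Conj}; 5:bresknont {Adj}; 6:spurp {Prep,Conj}; 7:moikrex {Prep}.
Position 1: Conj is ruled out by rule 2; that leaves Adj.
Position 2: Conj is ruled out by rule 2; that leaves Adj.
Position 4: Conj is ruled out by rule 3; that leaves Prep.
Position 6: Prep is ruled out by rule 4; that leaves Conj.
That leaves exactly one tagging: Adj Adj Adj Prep Adj Conj Prep.
Check: rule 1 ✓; rule 2 ✓; rule 3 ✓; rule 4 ✓; rule 5 ✓.

Adj Adj Adj Prep Adj Conj Prep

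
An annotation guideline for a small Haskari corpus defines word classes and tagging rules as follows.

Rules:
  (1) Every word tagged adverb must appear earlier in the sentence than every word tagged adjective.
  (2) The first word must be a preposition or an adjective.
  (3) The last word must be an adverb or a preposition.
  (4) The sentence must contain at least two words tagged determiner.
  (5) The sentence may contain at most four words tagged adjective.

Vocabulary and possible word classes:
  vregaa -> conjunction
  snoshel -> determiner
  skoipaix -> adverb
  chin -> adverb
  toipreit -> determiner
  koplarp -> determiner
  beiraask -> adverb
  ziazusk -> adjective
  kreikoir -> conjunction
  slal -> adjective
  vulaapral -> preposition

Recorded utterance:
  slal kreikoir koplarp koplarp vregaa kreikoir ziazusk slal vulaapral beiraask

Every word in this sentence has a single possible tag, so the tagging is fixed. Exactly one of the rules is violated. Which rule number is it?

Fixed tagging: adjective conjunction determiner determiner conjunction conjunction adjective adjective preposition adverb.
Checking each rule: R1 ✗, R2 ✓, R3 ✓, R4 ✓, R5 ✓.
Only rule 1 fails.

1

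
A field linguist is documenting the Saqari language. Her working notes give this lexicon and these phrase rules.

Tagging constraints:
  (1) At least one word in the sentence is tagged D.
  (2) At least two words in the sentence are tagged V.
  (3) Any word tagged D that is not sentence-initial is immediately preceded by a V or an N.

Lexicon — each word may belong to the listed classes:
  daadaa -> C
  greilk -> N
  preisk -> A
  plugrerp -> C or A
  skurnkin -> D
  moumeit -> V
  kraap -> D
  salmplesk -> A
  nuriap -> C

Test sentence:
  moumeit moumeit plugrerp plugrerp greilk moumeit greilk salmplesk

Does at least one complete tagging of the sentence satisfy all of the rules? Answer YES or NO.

NO

Candidates per position — 1:moumeit {V}; 2:moumeit {V}; 3:plugrerp {C,A}; 4:plugrerp {C,A}; 5:greilk {N}; 6:moumeit {V}; 7:greilk {N}; 8:salmplesk {A}.
Rule 1 cannot be satisfied by any choice of tags from the lexicon.
So there is no consistent tagging.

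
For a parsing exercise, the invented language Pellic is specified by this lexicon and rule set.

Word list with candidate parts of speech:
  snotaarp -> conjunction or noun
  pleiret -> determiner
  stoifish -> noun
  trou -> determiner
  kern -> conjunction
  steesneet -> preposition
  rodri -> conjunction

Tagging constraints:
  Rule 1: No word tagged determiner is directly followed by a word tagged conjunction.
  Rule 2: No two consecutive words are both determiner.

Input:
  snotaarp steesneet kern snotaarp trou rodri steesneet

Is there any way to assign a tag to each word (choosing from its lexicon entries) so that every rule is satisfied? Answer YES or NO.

Candidates per position — 1:snotaarp {conjunction,noun}; 2:steesneet {preposition}; 3:kern {conjunction}; 4:snotaarp {conjunction,noun}; 5:trou {determiner}; 6:rodri {conjunction}; 7:steesneet {preposition}.
Rule 1 cannot be satisfied by any choice of tags from the lexicon.
So there is no consistent tagging.

NO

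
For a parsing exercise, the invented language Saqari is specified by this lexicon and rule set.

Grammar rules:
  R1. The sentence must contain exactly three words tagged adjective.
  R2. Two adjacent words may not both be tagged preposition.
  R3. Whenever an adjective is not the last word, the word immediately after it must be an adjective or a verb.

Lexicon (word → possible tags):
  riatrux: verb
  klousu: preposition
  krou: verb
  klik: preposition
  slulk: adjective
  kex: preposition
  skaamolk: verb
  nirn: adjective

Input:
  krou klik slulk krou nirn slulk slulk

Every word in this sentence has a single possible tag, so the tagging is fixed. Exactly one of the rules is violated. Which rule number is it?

1

Fixed tagging: verb preposition adjective verb adjective adjective adjective.
Applying the rules: R1 violated, R2 holds, R3 holds.
Only rule 1 fails.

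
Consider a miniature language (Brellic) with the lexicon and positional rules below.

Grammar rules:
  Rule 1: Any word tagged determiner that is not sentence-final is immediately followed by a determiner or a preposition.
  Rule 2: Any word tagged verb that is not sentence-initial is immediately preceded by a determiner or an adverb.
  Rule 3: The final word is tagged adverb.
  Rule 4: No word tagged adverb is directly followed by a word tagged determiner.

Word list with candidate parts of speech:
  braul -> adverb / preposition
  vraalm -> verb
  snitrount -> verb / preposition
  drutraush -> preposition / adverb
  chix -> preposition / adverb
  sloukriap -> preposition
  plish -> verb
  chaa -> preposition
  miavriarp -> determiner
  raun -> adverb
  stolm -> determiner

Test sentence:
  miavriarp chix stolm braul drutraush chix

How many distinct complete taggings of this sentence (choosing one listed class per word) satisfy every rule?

2

Candidates per position — 1:miavriarp {determiner}; 2:chix {preposition,adverb}; 3:stolm {determiner}; 4:braul {adverb,preposition}; 5:drutraush {preposition,adverb}; 6:chix {preposition,adverb}.
There are 16 candidate sequences in total.
The sequences that satisfy every rule: determiner preposition determiner preposition preposition adverb; determiner preposition determiner preposition adverb adverb.
Count = 2.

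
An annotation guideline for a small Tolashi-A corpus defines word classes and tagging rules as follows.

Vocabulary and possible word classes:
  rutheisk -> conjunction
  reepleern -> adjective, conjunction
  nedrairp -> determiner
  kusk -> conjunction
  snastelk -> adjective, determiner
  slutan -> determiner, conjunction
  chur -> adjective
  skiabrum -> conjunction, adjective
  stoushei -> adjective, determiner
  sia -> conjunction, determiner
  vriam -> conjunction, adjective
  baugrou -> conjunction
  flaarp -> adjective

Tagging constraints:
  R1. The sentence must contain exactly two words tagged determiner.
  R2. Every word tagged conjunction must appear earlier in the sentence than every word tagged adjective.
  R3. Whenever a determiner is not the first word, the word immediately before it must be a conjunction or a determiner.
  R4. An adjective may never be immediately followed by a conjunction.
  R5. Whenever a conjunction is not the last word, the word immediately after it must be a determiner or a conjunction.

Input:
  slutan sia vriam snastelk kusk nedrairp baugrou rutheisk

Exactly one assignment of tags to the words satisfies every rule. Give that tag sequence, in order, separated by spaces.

conjunction conjunction conjunction determiner conjunction determiner conjunction conjunction

Candidates per position — 1:slutan {determiner,conjunction}; 2:sia {conjunction,determiner}; 3:vriam {conjunction,adjective}; 4:snastelk {adjective,determiner}; 5:kusk {conjunction}; 6:nedrairp {determiner}; 7:baugrou {conjunction}; 8:rutheisk {conjunction}.
Word 3 cannot be adjective — rule 2 would then fail for every completion. It is conjunction.
Word 4 cannot be adjective — rule 2 would then fail for every completion. It is determiner.
Word 1 cannot be determiner — rule 1 would then fail for every completion. It is conjunction.
Word 2 cannot be determiner — rule 1 would then fail for every completion. It is conjunction.
That leaves exactly one tagging: conjunction conjunction conjunction determiner conjunction determiner conjunction conjunction.
Checking: rule 1 satisfied; rule 2 satisfied; rule 3 satisfied; rule 4 satisfied; rule 5 satisfied.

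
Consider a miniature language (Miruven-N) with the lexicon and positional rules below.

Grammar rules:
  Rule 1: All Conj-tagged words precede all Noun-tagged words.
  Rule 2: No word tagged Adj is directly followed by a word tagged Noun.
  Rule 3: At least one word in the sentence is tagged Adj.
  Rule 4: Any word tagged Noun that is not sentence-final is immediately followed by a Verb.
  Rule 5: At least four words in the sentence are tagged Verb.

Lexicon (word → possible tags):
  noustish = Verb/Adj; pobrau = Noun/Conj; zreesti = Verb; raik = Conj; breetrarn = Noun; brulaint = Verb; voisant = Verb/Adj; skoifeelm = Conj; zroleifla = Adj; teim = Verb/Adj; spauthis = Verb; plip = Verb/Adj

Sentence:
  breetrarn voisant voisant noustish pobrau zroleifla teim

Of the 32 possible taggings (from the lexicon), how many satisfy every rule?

Candidates per position — 1:breetrarn {Noun}; 2:voisant {Verb,Adj}; 3:voisant {Verb,Adj}; 4:noustish {Verb,Adj}; 5:pobrau {Noun,Conj}; 6:zroleifla {Adj}; 7:teim {Verb,Adj}.
There are 32 candidate sequences in total.
Every candidate sequence violates at least one rule; no consistent tagging exists.
Count = 0.

0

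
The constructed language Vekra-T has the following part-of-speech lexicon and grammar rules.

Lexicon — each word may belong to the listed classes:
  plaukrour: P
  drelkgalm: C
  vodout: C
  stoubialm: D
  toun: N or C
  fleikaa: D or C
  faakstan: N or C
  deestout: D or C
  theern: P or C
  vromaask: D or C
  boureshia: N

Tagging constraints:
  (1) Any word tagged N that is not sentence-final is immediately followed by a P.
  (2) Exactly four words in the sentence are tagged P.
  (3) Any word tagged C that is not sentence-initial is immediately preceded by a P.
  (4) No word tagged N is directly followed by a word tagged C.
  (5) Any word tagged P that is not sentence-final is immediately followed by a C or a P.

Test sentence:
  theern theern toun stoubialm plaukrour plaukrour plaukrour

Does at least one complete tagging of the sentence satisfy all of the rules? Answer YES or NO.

Candidates per position — 1:theern {P,C}; 2:theern {P,C}; 3:toun {N,C}; 4:stoubialm {D}; 5:plaukrour {P}; 6:plaukrour {P}; 7:plaukrour {P}.
One satisfying assignment: C P C D P P P.
Verifying each rule — rule 1 satisfied; rule 2 satisfied; rule 3 satisfied; rule 4 satisfied; rule 5 satisfied.

YES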